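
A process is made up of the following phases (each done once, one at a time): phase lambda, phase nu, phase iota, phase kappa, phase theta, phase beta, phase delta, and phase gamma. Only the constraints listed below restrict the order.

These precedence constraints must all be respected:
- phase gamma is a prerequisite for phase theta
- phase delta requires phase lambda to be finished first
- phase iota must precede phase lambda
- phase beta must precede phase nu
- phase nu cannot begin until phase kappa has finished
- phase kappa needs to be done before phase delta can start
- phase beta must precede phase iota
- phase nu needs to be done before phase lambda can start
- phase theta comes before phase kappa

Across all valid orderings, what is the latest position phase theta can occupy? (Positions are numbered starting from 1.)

4

The phases that are forced after phase theta, directly or by a chain of constraints, are phase lambda, phase nu, phase kappa, phase delta. That's 4 phases.
So at least 4 phases follow phase theta, putting phase theta no later than position 4. That position is achievable by scheduling everything else first.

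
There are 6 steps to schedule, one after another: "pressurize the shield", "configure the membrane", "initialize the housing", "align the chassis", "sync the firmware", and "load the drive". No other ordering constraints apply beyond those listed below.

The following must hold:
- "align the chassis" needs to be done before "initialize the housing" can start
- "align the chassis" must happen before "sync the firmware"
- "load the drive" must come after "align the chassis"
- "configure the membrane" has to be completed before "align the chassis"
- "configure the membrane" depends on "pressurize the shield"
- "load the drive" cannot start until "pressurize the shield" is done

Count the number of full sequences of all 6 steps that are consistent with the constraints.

"pressurize the shield" is the only step with nothing required before it, so every ordering starts there.
Systematically extending each partial ordering one step at a time and counting, there are 6 complete orderings.

6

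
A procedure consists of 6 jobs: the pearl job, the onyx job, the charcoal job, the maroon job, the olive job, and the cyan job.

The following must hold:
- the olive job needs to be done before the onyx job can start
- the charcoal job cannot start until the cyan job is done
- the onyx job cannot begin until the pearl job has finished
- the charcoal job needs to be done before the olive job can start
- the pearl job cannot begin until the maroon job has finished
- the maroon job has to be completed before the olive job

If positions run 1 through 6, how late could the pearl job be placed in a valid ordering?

The only job forced after the pearl job (directly or by a chain) is the onyx job.
With 1 mandatory successor out of 6 jobs total, the latest slot for the pearl job is 6−1 = 5, and it's reachable by doing all non-successors before the pearl job.

5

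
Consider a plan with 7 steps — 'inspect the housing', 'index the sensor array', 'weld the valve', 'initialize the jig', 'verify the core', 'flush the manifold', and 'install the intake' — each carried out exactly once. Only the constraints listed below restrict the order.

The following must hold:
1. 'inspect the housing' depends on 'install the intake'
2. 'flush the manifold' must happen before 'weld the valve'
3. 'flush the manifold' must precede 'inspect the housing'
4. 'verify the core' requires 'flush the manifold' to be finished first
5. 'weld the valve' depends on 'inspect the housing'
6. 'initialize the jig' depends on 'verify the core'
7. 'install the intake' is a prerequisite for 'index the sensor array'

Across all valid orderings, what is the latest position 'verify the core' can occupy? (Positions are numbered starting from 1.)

6

The only step forced after 'verify the core' (directly or by a chain) is 'initialize the jig'.
So at least 1 step follows 'verify the core', putting 'verify the core' no later than position 6. That position is achievable by scheduling everything else first.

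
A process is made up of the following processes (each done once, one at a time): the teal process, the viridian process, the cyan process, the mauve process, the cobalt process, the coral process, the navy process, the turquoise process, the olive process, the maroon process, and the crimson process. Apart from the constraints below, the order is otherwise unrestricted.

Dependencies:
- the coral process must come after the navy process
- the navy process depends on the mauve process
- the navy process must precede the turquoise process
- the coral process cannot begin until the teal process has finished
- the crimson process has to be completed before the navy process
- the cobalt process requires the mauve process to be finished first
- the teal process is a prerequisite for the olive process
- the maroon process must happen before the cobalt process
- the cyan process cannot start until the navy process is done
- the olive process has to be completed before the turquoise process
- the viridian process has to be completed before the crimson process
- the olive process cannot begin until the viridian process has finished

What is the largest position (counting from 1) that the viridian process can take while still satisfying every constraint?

5

Every process that must follow the viridian process has to come after it. Tracing all chains starting from the viridian process, those processes are: the cyan process, the coral process, the navy process, the turquoise process, the olive process, the crimson process — 6 in total.
So at least 6 processes follow the viridian process, putting the viridian process no later than position 5. That position is achievable by scheduling everything else first.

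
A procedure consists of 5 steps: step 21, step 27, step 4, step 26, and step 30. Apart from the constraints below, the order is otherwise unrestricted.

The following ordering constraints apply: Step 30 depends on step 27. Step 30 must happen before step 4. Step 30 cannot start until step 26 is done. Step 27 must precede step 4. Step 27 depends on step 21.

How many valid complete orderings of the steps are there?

3

The steps with no prerequisites are step 21, step 26; any of them can be placed first.
Counting all ways to extend the partial order to a total order gives 3.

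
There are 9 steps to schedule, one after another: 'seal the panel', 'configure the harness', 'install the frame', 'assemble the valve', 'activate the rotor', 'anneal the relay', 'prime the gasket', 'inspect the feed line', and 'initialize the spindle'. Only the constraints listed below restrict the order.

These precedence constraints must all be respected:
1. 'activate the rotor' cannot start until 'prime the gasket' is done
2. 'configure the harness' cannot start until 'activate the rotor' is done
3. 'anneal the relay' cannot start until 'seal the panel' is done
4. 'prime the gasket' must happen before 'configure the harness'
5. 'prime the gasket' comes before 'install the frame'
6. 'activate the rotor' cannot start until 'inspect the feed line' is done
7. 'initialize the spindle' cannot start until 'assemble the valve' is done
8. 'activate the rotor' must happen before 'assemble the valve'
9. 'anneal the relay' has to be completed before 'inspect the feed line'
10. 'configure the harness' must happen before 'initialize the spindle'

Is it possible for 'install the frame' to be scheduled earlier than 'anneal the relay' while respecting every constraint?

The constraints leave 'install the frame' and 'anneal the relay' unordered relative to each other; nothing requires 'anneal the relay' earlier.
That means at least one valid schedule has 'install the frame' before 'anneal the relay'.

Yes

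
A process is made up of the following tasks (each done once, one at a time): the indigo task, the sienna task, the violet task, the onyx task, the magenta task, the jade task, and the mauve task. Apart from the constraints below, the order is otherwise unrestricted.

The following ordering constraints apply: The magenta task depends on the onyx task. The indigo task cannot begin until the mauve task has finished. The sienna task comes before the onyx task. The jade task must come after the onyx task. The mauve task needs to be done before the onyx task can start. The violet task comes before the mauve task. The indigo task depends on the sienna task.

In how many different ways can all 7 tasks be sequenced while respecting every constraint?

The tasks with no prerequisites are the sienna task, the violet task; any of them can be placed first.
Systematically extending each partial ordering one task at a time and counting, there are 24 complete orderings.

24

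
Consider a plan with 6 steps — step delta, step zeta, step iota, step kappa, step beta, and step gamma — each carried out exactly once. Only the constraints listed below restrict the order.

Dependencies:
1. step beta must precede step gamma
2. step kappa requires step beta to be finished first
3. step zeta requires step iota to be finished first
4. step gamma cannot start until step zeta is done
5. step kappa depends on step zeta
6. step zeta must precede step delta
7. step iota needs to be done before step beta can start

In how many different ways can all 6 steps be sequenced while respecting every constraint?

Step iota is the only step with nothing required before it, so every ordering starts there.
Enumerating by repeatedly choosing an available step (one whose prerequisites are all placed) gives 14 distinct complete orderings.

14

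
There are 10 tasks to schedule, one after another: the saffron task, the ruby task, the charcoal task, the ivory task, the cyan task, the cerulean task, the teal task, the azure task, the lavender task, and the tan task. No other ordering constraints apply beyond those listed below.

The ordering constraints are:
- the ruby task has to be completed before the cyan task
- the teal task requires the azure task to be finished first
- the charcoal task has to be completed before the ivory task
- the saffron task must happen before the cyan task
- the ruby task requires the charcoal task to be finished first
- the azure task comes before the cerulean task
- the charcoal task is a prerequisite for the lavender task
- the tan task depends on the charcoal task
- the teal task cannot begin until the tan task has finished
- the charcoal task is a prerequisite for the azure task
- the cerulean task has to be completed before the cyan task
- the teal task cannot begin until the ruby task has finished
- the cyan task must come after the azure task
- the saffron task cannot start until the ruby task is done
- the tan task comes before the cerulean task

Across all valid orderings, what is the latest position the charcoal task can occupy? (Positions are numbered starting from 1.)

The tasks that are forced after the charcoal task, directly or by a chain of constraints, are the saffron task, the ruby task, the ivory task, the cyan task, the cerulean task, the teal task, the azure task, the lavender task, the tan task. That's 9 tasks.
With 9 mandatory successors out of 10 tasks total, the latest slot for the charcoal task is 10−9 = 1, and it's reachable by doing all non-successors before the charcoal task.

1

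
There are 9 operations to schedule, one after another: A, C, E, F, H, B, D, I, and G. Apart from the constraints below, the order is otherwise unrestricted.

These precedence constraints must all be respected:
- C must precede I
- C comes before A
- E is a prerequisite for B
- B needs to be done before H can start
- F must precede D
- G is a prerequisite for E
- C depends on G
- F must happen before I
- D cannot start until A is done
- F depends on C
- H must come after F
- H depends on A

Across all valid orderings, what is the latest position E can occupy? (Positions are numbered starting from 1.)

7

The operations that are forced after E, directly or by a chain of constraints, are H, B. That's 2 operations.
So at least 2 operations follow E, putting E no later than position 7. That position is achievable by scheduling everything else first.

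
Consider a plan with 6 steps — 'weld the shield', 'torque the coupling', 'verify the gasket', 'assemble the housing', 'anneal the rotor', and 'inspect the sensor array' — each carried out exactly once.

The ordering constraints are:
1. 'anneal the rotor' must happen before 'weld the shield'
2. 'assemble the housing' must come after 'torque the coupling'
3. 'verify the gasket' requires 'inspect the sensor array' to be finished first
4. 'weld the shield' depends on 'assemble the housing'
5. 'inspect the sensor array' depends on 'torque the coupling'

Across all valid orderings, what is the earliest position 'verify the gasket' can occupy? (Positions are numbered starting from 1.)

Every step that must precede 'verify the gasket' has to come before it. Tracing all chains that end at 'verify the gasket', those steps are: 'torque the coupling', 'inspect the sensor array' — 2 in total.
So at minimum 2 steps come before 'verify the gasket', putting 'verify the gasket' no earlier than position 3. That position is achievable by scheduling exactly those predecessors first.

3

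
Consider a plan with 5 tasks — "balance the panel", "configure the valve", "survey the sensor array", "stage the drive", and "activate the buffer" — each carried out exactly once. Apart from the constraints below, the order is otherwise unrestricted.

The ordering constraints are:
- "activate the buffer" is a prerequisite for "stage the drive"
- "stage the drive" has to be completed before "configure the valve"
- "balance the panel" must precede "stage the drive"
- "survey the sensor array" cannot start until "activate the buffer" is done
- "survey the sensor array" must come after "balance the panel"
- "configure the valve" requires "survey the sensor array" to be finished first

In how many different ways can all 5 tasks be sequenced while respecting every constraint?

The tasks with no prerequisites are "balance the panel", "activate the buffer"; any of them can be placed first.
Enumerating by repeatedly choosing an available task (one whose prerequisites are all placed) gives 4 distinct complete orderings.

4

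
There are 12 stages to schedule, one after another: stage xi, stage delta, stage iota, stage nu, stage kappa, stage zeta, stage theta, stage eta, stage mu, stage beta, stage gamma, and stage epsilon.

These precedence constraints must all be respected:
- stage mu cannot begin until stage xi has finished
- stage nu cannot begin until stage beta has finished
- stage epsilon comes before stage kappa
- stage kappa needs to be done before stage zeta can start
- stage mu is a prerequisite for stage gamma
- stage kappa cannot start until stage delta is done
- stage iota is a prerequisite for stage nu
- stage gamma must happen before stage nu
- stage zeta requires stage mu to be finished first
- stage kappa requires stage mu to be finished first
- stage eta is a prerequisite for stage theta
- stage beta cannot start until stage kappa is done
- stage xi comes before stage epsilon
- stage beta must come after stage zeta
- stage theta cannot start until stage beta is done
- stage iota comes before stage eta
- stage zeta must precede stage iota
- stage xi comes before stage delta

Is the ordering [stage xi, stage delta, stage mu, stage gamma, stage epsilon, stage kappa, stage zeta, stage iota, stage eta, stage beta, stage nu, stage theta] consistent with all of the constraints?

Yes

Checking each listed constraint against this order: for instance, stage gamma is in position 4 and stage nu in position 11, so that constraint holds — and the remaining constraints check out the same way.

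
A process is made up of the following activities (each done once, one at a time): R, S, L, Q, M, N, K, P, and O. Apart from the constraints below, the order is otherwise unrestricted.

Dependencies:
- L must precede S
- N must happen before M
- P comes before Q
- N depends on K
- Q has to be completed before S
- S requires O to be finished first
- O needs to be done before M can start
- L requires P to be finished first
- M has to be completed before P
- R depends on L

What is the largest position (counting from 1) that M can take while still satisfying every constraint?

4

Following every chain forward from M, the activities that must come later are R, S, L, Q, P — 5 of them.
So at least 5 activities follow M, putting M no later than position 4. That position is achievable by scheduling everything else first.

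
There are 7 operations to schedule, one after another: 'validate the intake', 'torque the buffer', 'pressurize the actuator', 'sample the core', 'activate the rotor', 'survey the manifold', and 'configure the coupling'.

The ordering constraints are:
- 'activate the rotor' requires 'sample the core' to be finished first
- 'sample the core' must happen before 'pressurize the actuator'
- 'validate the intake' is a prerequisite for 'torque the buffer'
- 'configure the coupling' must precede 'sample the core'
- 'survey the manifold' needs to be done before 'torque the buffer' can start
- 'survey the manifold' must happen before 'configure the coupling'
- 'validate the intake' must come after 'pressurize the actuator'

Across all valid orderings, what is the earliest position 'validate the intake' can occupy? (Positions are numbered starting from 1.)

The operations that are forced before 'validate the intake', directly or transitively, are 'pressurize the actuator', 'sample the core', 'survey the manifold', 'configure the coupling'. That's 4 operations.
So at minimum 4 operations come before 'validate the intake', putting 'validate the intake' no earlier than position 5. That position is achievable by scheduling exactly those predecessors first.

5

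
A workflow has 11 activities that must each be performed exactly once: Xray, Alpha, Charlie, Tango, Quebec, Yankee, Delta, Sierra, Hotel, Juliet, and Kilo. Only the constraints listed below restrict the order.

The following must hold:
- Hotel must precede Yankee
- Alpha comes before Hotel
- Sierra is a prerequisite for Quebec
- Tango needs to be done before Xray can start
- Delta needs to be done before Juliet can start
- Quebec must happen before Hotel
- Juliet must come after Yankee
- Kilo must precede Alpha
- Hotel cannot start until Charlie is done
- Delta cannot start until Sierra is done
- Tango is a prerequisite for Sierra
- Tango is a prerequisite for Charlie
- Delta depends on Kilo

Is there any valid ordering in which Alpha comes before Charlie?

The constraints leave Alpha and Charlie unordered relative to each other; nothing requires Charlie earlier.
So a valid ordering placing Alpha earlier than Charlie exists.

Yes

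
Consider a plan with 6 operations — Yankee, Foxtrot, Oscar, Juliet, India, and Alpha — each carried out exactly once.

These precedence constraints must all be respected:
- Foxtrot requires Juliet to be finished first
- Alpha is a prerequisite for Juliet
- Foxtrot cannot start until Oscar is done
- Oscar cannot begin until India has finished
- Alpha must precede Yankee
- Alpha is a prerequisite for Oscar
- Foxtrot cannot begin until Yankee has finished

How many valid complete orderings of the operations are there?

The operations with no prerequisites are India, Alpha; any of them can be placed first.
Counting all ways to extend the partial order to a total order gives 18.

18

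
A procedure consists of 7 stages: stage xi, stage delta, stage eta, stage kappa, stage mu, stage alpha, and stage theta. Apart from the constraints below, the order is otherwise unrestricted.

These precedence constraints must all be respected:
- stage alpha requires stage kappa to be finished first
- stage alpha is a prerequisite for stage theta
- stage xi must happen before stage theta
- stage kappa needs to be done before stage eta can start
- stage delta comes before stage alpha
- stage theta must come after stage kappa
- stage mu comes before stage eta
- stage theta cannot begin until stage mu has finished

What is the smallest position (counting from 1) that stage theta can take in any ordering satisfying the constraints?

6

Working backwards through the constraints from stage theta, its full set of required predecessors is stage xi, stage delta, stage kappa, stage mu, stage alpha — 5 of them.
So at minimum 5 stages come before stage theta, putting stage theta no earlier than position 6. That position is achievable by scheduling exactly those predecessors first.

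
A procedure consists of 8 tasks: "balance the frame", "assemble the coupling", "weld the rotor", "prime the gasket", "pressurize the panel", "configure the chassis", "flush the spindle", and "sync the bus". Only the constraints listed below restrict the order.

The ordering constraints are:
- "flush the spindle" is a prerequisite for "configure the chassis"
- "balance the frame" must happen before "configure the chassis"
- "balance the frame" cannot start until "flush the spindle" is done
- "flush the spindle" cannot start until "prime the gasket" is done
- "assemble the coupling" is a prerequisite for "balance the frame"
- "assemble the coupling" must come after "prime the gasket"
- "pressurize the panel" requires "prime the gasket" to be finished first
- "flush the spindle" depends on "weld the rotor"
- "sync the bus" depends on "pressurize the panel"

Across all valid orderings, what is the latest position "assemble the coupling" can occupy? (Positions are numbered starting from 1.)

6

Every task that must follow "assemble the coupling" has to come after it. Tracing all chains starting from "assemble the coupling", those tasks are: "balance the frame", "configure the chassis" — 2 in total.
With 2 mandatory successors out of 8 tasks total, the latest slot for "assemble the coupling" is 8−2 = 6, and it's reachable by doing all non-successors before "assemble the coupling".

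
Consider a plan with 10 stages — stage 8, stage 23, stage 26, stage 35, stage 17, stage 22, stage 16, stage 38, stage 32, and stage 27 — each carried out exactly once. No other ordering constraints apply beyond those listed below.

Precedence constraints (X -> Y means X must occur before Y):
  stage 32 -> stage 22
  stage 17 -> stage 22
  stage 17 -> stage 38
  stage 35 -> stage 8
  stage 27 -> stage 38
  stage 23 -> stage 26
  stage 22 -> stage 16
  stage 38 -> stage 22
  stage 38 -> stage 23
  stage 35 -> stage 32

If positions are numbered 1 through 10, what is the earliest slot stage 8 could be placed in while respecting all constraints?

2

Working backwards through the constraints from stage 8, its only required predecessor is stage 35.
So at minimum 1 stage comes before stage 8, putting stage 8 no earlier than position 2. That position is achievable by scheduling exactly that predecessor first.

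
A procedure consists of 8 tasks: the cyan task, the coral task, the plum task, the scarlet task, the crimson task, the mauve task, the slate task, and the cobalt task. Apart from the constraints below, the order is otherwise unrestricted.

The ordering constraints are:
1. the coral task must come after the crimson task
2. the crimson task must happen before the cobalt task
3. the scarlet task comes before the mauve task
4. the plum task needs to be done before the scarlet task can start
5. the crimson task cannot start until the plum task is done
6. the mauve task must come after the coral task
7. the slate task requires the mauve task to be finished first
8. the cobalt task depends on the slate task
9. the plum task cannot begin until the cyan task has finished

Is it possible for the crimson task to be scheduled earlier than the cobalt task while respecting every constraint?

The crimson task is actually forced before the cobalt task by the constraints, so certainly some valid ordering has the crimson task first.

Yes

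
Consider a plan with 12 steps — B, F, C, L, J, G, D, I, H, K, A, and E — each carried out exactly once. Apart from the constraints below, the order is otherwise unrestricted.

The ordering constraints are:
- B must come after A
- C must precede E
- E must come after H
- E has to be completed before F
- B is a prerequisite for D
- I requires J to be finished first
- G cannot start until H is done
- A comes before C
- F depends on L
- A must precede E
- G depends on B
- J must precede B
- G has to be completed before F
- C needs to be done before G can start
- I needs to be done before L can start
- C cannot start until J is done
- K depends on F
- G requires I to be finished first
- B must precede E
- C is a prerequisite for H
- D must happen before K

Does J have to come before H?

Tracing the constraints gives a chain: J → C → H.
That forces J before H in every valid schedule.

Yes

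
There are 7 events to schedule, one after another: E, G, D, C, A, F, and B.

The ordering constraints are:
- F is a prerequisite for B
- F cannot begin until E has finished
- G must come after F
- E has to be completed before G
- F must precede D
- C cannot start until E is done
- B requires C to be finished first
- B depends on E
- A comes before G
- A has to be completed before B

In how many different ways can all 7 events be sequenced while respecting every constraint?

2 events have no prerequisites (E, A), so any of them could come first.
Systematically extending each partial ordering one event at a time and counting, there are 75 complete orderings.

75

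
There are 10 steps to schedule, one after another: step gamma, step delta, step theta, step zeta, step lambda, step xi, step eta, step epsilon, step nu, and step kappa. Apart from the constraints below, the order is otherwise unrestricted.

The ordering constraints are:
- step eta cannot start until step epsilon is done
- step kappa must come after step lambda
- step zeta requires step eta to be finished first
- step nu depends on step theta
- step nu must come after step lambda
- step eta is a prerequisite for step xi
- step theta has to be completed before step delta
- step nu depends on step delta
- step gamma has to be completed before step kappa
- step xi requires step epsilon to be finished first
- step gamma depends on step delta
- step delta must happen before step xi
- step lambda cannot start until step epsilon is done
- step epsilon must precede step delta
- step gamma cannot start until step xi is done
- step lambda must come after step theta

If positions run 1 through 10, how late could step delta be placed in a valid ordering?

6

Following every chain forward from step delta, the steps that must come later are step gamma, step xi, step nu, step kappa — 4 of them.
So at least 4 steps follow step delta, putting step delta no later than position 6. That position is achievable by scheduling everything else first.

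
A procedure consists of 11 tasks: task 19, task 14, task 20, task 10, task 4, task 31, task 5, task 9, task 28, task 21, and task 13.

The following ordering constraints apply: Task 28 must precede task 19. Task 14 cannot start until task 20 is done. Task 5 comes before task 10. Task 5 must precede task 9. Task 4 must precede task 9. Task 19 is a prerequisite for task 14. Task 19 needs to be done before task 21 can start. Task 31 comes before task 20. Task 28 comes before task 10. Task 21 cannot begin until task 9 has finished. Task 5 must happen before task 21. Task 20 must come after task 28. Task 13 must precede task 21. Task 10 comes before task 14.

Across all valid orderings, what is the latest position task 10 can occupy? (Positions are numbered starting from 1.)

Following the constraints forward from task 10, its only required successor is task 14.
With 1 mandatory successor out of 11 tasks total, the latest slot for task 10 is 11−1 = 10, and it's reachable by doing all non-successors before task 10.

10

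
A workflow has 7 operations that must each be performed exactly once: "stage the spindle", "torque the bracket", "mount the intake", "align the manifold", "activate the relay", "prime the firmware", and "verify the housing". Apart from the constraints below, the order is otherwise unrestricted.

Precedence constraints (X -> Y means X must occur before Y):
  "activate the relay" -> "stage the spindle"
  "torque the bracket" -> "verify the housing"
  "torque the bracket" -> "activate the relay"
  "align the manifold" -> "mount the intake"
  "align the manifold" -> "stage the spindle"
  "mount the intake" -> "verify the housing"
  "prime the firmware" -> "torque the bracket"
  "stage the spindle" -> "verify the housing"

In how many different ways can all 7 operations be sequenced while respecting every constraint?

The operations with no prerequisites are "align the manifold", "prime the firmware"; any of them can be placed first.
Counting all ways to extend the partial order to a total order gives 14.

14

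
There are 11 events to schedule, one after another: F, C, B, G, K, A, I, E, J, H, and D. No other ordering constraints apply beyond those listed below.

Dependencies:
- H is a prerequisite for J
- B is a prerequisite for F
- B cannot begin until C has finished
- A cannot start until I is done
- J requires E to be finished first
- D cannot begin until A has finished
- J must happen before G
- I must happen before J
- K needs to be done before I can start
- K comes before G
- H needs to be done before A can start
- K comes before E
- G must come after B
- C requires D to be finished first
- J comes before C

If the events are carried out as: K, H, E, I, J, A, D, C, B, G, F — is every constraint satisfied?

Yes

Checking each listed constraint against this order: for instance, K is in position 1 and G in position 10, so that constraint holds — and the remaining constraints check out the same way.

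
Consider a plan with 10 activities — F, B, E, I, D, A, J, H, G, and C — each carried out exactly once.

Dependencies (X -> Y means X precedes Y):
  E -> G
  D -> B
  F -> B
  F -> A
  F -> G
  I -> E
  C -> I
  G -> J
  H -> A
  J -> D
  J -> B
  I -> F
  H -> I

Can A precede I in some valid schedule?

No

Following I → F → A, I must precede A in every valid ordering.
So no valid ordering can have A before I.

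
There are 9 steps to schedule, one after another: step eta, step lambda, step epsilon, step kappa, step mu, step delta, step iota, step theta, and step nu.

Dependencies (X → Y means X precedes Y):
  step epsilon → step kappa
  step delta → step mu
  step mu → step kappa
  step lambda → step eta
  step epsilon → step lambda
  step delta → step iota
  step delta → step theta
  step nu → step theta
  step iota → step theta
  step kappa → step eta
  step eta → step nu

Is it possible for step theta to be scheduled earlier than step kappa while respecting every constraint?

The constraints give a chain step kappa → step eta → step nu → step theta, which forces step kappa before step theta.
Hence step theta can never be scheduled before step kappa.

No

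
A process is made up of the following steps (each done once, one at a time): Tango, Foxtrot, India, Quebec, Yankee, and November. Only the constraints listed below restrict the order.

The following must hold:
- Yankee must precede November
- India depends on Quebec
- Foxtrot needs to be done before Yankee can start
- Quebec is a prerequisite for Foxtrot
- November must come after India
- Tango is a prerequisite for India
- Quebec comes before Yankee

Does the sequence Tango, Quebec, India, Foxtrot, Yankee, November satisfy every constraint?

Going through the constraints one by one, each required predecessor appears earlier in the sequence than its dependent — e.g. Quebec (position 2) is before Yankee (position 5), as required.

Yes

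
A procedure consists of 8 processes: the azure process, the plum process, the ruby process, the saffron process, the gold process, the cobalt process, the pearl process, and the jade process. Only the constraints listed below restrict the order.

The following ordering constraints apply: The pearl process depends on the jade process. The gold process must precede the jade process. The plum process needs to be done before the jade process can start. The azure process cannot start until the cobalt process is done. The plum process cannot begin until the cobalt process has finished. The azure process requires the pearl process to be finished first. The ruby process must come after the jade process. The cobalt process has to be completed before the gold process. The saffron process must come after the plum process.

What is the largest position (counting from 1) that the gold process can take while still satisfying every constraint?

4

Following every chain forward from the gold process, the processes that must come later are the azure process, the ruby process, the pearl process, the jade process — 4 of them.
So at least 4 processes follow the gold process, putting the gold process no later than position 4. That position is achievable by scheduling everything else first.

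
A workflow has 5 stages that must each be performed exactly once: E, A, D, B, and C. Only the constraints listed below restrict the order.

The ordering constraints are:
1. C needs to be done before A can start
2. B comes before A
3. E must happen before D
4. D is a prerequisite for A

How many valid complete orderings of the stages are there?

12

The stages with no prerequisites are E, B, C; any of them can be placed first.
Systematically extending each partial ordering one stage at a time and counting, there are 12 complete orderings.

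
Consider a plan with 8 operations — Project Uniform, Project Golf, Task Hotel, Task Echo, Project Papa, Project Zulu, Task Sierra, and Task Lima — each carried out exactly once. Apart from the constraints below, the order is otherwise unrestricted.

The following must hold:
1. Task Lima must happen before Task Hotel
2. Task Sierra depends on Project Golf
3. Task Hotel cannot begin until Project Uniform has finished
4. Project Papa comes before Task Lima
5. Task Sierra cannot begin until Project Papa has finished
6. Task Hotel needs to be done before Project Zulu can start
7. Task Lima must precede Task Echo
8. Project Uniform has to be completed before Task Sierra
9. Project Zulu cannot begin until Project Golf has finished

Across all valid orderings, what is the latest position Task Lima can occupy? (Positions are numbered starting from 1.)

5

The operations that are forced after Task Lima, directly or by a chain of constraints, are Task Hotel, Task Echo, Project Zulu. That's 3 operations.
With 3 mandatory successors out of 8 operations total, the latest slot for Task Lima is 8−3 = 5, and it's reachable by doing all non-successors before Task Lima.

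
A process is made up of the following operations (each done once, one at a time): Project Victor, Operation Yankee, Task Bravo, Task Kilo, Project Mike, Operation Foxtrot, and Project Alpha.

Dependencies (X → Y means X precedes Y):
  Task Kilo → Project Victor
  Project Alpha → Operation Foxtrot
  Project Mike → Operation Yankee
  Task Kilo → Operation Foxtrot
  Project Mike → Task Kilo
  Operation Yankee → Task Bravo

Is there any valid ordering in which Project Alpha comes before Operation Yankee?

Yes

Nothing in the constraints forces Operation Yankee before Project Alpha — there is no chain from Operation Yankee to Project Alpha.
That means at least one valid schedule has Project Alpha before Operation Yankee.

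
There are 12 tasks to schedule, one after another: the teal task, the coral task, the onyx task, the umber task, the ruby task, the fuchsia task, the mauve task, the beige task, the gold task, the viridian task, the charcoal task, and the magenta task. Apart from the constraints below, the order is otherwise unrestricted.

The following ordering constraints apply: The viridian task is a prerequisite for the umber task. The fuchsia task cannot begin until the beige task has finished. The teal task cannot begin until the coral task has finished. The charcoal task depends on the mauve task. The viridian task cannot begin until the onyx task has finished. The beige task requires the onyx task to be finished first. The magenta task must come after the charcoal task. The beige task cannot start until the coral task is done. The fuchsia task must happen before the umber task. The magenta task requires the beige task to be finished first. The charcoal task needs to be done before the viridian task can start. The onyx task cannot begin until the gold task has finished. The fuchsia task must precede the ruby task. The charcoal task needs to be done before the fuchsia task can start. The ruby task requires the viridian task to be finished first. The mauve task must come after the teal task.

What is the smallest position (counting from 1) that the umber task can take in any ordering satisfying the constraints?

10

Every task that must precede the umber task has to come before it. Tracing all chains that end at the umber task, those tasks are: the teal task, the coral task, the onyx task, the fuchsia task, the mauve task, the beige task, the gold task, the viridian task, the charcoal task — 9 in total.
So at minimum 9 tasks come before the umber task, putting the umber task no earlier than position 10. That position is achievable by scheduling exactly those predecessors first.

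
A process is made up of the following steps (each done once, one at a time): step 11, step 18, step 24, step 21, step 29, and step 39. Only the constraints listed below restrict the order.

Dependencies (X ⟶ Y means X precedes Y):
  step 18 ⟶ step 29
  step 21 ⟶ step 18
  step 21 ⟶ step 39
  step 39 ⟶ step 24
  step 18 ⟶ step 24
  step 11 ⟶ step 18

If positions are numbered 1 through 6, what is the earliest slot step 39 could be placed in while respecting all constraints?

2

Working backwards through the constraints from step 39, its only required predecessor is step 21.
With 1 mandatory predecessor, the earliest step 39 can sit is position 1+1 = 2, and placing just that one first achieves it.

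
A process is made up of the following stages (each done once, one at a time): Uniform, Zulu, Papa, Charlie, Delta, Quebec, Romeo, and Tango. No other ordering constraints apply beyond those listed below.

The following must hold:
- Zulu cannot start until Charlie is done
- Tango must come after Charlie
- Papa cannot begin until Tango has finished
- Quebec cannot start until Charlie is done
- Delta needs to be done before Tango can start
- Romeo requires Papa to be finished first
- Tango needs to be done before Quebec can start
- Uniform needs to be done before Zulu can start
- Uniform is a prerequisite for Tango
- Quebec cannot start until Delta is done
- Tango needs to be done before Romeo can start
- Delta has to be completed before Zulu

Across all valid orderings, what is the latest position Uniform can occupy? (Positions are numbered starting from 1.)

Following every chain forward from Uniform, the stages that must come later are Zulu, Papa, Quebec, Romeo, Tango — 5 of them.
So at least 5 stages follow Uniform, putting Uniform no later than position 3. That position is achievable by scheduling everything else first.

3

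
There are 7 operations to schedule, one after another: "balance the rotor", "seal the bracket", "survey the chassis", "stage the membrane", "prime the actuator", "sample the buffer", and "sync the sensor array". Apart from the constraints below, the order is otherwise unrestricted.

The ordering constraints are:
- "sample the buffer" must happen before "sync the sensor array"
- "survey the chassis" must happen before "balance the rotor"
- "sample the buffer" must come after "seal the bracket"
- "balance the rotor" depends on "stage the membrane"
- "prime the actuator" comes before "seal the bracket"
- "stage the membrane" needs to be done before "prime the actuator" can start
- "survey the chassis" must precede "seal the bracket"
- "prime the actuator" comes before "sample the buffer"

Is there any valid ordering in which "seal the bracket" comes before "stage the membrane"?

No

There is a dependency chain "stage the membrane" → "prime the actuator" → "seal the bracket", so "seal the bracket" always comes after "stage the membrane".
So no valid ordering can have "seal the bracket" before "stage the membrane".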